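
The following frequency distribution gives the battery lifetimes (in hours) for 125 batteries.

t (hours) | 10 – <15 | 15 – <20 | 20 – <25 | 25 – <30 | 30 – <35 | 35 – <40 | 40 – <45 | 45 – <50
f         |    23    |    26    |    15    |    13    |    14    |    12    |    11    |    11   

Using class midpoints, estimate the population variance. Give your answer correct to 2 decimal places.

Midpoints: 12.5, 17.5, 22.5, 27.5, 32.5, 37.5, 42.5, 47.5
n = 125, Σfm = 3332.5, mean = 26.6600
Σfm² = 105331.25
Σf(m − x̄)² = Σfm² − (Σfm)²/n = 105331.25 − 3332.5²/125 = 16486.8000
Population variance = 16486.8000 / 125 = 131.8944

131.89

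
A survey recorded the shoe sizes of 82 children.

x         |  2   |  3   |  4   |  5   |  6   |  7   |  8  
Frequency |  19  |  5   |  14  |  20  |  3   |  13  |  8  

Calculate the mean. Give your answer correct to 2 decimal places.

4.66

Values: 2, 3, 4, 5, 6, 7, 8
Σfx = 19×2 + 5×3 + 14×4 + 20×5 + 3×6 + 13×7 + 8×8 = 382
n = Σf = 82
Mean = 382 / 82 = 4.6585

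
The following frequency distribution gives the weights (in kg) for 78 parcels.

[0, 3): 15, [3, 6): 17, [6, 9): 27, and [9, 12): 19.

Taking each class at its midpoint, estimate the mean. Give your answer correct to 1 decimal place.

6.4

Midpoints: 1.5, 4.5, 7.5, 10.5
Σfm = 15×1.5 + 17×4.5 + 27×7.5 + 19×10.5 = 501
n = Σf = 78
Mean = 501 / 78 = 6.4231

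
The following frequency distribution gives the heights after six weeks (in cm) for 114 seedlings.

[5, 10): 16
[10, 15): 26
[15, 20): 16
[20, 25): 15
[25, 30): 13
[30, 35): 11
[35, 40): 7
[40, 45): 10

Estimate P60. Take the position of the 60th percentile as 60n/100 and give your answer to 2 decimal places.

23.47

Cumulative frequencies: 16, 42, 58, 73, 86, 97, 104, 114
n = 114; position = 60n/100 = 68.4.
This falls in the class [20, 25): L = 20, F = 58, f = 15, h = 5.
60th percentile ≈ 20 + ((68.4 − 58) / 15) × 5 = 23.4667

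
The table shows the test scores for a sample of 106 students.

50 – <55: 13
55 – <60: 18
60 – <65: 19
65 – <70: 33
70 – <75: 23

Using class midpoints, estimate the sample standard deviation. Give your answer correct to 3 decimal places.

6.609

Midpoints: 52.5, 57.5, 62.5, 67.5, 72.5
n = 106, Σfm = 6800, mean = 64.1509
Σfm² = 440812.5
Σf(m − x̄)² = Σfm² − (Σfm)²/n = 440812.5 − 6800²/106 = 4586.0849
Sample variance = 4586.0849 / 105 = 43.6770
Standard deviation = √43.6770 = 6.6089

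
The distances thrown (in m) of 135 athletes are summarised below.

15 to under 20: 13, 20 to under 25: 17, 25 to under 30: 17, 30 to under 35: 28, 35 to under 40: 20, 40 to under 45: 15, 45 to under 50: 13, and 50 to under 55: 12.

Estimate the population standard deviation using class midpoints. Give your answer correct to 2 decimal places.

Midpoints: 17.5, 22.5, 27.5, 32.5, 37.5, 42.5, 47.5, 52.5
n = 135, Σfm = 4622.5, mean = 34.2407
Σfm² = 172643.75
Σf(m − x̄)² = Σfm² − (Σfm)²/n = 172643.75 − 4622.5²/135 = 14365.9259
Population variance = 14365.9259 / 135 = 106.4143
Standard deviation = √106.4143 = 10.3157

10.32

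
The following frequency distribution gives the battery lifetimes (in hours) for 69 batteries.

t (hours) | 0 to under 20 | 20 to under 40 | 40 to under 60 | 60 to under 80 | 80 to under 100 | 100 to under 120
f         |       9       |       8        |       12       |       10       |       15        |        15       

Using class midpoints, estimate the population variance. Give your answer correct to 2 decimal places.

1151.02

Midpoints: 10, 30, 50, 70, 90, 110
n = 69, Σfm = 4630, mean = 67.1014
Σfm² = 390100
Σf(m − x̄)² = Σfm² − (Σfm)²/n = 390100 − 4630²/69 = 79420.2899
Population variance = 79420.2899 / 69 = 1151.0187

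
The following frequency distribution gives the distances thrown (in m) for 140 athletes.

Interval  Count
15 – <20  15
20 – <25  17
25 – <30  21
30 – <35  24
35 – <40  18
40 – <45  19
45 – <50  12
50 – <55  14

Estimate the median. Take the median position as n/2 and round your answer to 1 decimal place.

Cumulative frequencies: 15, 32, 53, 77, 95, 114, 126, 140
n = 140; position = n/2 = 70.
This falls in the class 30 – <35: L = 30, F = 53, f = 24, h = 5.
Median ≈ 30 + ((70 − 53) / 24) × 5 = 33.5417

33.5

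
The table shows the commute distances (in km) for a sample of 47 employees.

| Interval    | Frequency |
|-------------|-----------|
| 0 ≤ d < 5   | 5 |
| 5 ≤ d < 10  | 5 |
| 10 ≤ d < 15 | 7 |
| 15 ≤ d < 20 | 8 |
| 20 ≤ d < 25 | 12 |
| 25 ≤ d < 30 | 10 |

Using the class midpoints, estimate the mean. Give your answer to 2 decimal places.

17.50

Midpoints: 2.5, 7.5, 12.5, 17.5, 22.5, 27.5
Σfm = 5×2.5 + 5×7.5 + 7×12.5 + 8×17.5 + 12×22.5 + 10×27.5 = 822.5
n = Σf = 47
Mean = 822.5 / 47 = 17.5000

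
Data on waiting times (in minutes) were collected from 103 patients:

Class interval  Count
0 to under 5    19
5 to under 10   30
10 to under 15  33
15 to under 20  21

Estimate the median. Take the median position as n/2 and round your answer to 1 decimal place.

Cumulative frequencies: 19, 49, 82, 103
n = 103; position = n/2 = 51.5.
This falls in the class 10 to under 15: L = 10, F = 49, f = 33, h = 5.
Median ≈ 10 + ((51.5 − 49) / 33) × 5 = 10.3788

10.4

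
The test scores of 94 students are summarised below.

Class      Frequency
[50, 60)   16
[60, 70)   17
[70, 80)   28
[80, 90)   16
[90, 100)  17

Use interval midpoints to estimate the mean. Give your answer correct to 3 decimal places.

Midpoints: 55, 65, 75, 85, 95
Σfm = 16×55 + 17×65 + 28×75 + 16×85 + 17×95 = 7060
n = Σf = 94
Mean = 7060 / 94 = 75.1064

75.106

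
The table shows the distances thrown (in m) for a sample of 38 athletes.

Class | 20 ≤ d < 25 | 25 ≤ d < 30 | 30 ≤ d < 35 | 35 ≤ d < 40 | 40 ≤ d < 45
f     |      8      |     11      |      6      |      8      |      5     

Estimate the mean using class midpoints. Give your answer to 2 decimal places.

31.32

Midpoints: 22.5, 27.5, 32.5, 37.5, 42.5
Σfm = 8×22.5 + 11×27.5 + 6×32.5 + 8×37.5 + 5×42.5 = 1190
n = Σf = 38
Mean = 1190 / 38 = 31.3158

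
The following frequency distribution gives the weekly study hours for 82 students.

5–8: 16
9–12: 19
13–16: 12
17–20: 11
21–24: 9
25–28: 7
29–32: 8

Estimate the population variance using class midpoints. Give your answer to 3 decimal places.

60.347

Midpoints: 6.5, 10.5, 14.5, 18.5, 22.5, 26.5, 30.5
n = 82, Σfm = 1313, mean = 16.0122
Σfm² = 25972.5
Σf(m − x̄)² = Σfm² − (Σfm)²/n = 25972.5 − 1313²/82 = 4948.4878
Population variance = 4948.4878 / 82 = 60.3474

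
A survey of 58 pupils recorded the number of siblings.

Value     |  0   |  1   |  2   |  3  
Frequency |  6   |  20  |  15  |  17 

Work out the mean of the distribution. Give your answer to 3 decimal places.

1.741

Values: 0, 1, 2, 3
Σfx = 6×0 + 20×1 + 15×2 + 17×3 = 101
n = Σf = 58
Mean = 101 / 58 = 1.7414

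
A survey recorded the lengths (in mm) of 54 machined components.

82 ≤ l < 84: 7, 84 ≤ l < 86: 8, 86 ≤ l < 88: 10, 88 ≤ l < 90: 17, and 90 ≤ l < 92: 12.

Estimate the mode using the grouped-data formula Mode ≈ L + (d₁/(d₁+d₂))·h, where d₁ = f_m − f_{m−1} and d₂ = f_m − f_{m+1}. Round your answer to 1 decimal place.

89.2

Modal class: 88 ≤ l < 90 (highest frequency 17).
d₁ = 17 − 10 = 7, d₂ = 17 − 12 = 5
Mode ≈ 88 + (7/(7+5)) × 2 = 88 + 1.1667 = 89.1667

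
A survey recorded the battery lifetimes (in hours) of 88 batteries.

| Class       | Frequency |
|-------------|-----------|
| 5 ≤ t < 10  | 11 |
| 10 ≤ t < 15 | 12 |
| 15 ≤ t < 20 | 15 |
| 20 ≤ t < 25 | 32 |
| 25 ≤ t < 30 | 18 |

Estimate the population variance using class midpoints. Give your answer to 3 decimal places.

41.723

Midpoints: 7.5, 12.5, 17.5, 22.5, 27.5
n = 88, Σfm = 1710, mean = 19.4318
Σfm² = 36900
Σf(m − x̄)² = Σfm² − (Σfm)²/n = 36900 − 1710²/88 = 3671.5909
Population variance = 3671.5909 / 88 = 41.7226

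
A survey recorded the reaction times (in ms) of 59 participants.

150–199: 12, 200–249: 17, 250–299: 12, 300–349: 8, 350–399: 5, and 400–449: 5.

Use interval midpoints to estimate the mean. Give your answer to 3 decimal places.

267.720

Midpoints: 174.5, 224.5, 274.5, 324.5, 374.5, 424.5
Σfm = 12×174.5 + 17×224.5 + 12×274.5 + 8×324.5 + 5×374.5 + 5×424.5 = 15795.5
n = Σf = 59
Mean = 15795.5 / 59 = 267.7203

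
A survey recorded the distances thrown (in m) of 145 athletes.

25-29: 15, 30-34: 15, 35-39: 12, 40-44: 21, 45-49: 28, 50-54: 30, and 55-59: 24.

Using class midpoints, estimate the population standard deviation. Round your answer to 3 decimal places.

Midpoints: 27, 32, 37, 42, 47, 52, 57
n = 145, Σfm = 6455, mean = 44.5172
Σfm² = 300715
Σf(m − x̄)² = Σfm² − (Σfm)²/n = 300715 − 6455²/145 = 13356.2069
Population variance = 13356.2069 / 145 = 92.1118
Standard deviation = √92.1118 = 9.5975

9.597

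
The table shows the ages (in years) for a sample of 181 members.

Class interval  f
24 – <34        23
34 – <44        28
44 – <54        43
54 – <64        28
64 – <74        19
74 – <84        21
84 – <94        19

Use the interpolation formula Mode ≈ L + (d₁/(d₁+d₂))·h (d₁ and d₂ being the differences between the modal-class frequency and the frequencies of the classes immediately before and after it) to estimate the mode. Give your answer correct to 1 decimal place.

49.0

Modal class: 44 – <54 (highest frequency 43).
d₁ = 43 − 28 = 15, d₂ = 43 − 28 = 15
Mode ≈ 44 + (15/(15+15)) × 10 = 44 + 5.0000 = 49.0000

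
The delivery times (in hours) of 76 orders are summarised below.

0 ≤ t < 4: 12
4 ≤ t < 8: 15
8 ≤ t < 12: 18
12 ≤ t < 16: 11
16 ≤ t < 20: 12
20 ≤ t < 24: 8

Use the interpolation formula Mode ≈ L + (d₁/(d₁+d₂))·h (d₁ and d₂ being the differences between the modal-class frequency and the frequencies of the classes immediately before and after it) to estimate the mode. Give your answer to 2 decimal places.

9.20

Modal class: 8 ≤ t < 12 (highest frequency 18).
d₁ = 18 − 15 = 3, d₂ = 18 − 11 = 7
Mode ≈ 8 + (3/(3+7)) × 4 = 8 + 1.2000 = 9.2000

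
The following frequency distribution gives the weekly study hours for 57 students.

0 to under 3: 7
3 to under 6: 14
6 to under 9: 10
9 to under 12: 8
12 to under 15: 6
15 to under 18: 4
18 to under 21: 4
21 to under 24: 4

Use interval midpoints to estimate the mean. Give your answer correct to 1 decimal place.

Midpoints: 1.5, 4.5, 7.5, 10.5, 13.5, 16.5, 19.5, 22.5
Σfm = 7×1.5 + 14×4.5 + 10×7.5 + 8×10.5 + 6×13.5 + 4×16.5 + 4×19.5 + 4×22.5 = 547.5
n = Σf = 57
Mean = 547.5 / 57 = 9.6053

9.6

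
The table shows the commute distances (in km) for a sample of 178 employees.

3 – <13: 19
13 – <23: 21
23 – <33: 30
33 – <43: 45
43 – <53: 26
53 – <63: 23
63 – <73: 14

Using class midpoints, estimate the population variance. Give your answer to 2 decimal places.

Midpoints: 8, 18, 28, 38, 48, 58, 68
n = 178, Σfm = 6614, mean = 37.1573
Σfm² = 298532
Σf(m − x̄)² = Σfm² − (Σfm)²/n = 298532 − 6614²/178 = 52773.5955
Population variance = 52773.5955 / 178 = 296.4809

296.48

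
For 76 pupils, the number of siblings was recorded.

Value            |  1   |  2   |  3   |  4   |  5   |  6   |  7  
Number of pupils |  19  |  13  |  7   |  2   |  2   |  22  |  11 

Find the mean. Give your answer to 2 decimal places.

Values: 1, 2, 3, 4, 5, 6, 7
Σfx = 19×1 + 13×2 + 7×3 + 2×4 + 2×5 + 22×6 + 11×7 = 293
n = Σf = 76
Mean = 293 / 76 = 3.8553

3.86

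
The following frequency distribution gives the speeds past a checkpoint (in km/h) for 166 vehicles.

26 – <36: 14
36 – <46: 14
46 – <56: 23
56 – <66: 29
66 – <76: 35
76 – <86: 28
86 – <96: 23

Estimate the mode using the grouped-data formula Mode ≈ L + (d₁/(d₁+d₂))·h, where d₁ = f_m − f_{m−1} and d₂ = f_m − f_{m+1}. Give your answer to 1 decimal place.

70.6

Modal class: 66 – <76 (highest frequency 35).
d₁ = 35 − 29 = 6, d₂ = 35 − 28 = 7
Mode ≈ 66 + (6/(6+7)) × 10 = 66 + 4.6154 = 70.6154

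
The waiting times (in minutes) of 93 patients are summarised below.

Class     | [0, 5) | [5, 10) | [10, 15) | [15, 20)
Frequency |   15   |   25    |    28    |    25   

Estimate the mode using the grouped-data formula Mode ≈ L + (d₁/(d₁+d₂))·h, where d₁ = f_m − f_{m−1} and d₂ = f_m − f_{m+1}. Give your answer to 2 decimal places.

Modal class: [10, 15) (highest frequency 28).
d₁ = 28 − 25 = 3, d₂ = 28 − 25 = 3
Mode ≈ 10 + (3/(3+3)) × 5 = 10 + 2.5000 = 12.5000

12.50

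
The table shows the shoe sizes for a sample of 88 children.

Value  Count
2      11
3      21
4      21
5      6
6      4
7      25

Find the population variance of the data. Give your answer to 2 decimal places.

Values: 2, 3, 4, 5, 6, 7
n = 88, Σfx = 398, mean = 4.5227
Σfx² = 2088
Σf(x − x̄)² = Σfx² − (Σfx)²/n = 2088 − 398²/88 = 287.9545
Population variance = 287.9545 / 88 = 3.2722

3.27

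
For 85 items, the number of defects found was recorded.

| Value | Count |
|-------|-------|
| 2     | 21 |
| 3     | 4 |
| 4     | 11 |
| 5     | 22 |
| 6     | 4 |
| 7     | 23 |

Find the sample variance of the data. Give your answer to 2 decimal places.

3.57

Values: 2, 3, 4, 5, 6, 7
n = 85, Σfx = 393, mean = 4.6235
Σfx² = 2117
Σf(x − x̄)² = Σfx² − (Σfx)²/n = 2117 − 393²/85 = 299.9529
Sample variance = 299.9529 / 84 = 3.5709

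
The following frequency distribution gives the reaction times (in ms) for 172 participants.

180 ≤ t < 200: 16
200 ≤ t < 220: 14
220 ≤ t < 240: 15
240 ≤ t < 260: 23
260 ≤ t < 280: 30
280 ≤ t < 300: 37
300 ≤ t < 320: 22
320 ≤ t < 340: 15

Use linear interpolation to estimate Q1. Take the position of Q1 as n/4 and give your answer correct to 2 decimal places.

Cumulative frequencies: 16, 30, 45, 68, 98, 135, 157, 172
n = 172; position = n/4 = 43.
This falls in the class 220 ≤ t < 240: L = 220, F = 30, f = 15, h = 20.
Lower quartile ≈ 220 + ((43 − 30) / 15) × 20 = 237.3333

237.33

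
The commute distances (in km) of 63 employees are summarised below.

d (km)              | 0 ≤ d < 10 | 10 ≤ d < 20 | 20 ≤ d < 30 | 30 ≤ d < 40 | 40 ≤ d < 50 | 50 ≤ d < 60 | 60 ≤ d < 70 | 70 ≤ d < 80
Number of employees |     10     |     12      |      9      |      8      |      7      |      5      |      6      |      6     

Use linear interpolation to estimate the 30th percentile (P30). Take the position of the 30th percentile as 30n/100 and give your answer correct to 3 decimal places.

17.417

Cumulative frequencies: 10, 22, 31, 39, 46, 51, 57, 63
n = 63; position = 30n/100 = 18.9.
This falls in the class 10 ≤ d < 20: L = 10, F = 10, f = 12, h = 10.
30th percentile ≈ 10 + ((18.9 − 10) / 12) × 10 = 17.4167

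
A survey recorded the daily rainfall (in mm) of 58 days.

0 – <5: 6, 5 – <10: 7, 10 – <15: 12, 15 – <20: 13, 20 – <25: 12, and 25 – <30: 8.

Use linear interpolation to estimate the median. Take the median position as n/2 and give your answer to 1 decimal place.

Cumulative frequencies: 6, 13, 25, 38, 50, 58
n = 58; position = n/2 = 29.
This falls in the class 15 – <20: L = 15, F = 25, f = 13, h = 5.
Median ≈ 15 + ((29 − 25) / 13) × 5 = 16.5385

16.5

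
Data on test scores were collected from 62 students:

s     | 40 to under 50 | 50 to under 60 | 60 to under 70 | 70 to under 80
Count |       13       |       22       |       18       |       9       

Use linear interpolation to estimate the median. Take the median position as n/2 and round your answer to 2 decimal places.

Cumulative frequencies: 13, 35, 53, 62
n = 62; position = n/2 = 31.
This falls in the class 50 to under 60: L = 50, F = 13, f = 22, h = 10.
Median ≈ 50 + ((31 − 13) / 22) × 10 = 58.1818

58.18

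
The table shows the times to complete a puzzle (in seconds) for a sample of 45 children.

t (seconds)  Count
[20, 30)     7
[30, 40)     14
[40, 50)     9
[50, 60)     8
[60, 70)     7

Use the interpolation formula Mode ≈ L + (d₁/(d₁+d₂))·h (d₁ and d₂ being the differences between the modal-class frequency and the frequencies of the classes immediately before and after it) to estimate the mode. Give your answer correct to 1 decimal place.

Modal class: [30, 40) (highest frequency 14).
d₁ = 14 − 7 = 7, d₂ = 14 − 9 = 5
Mode ≈ 30 + (7/(7+5)) × 10 = 30 + 5.8333 = 35.8333

35.8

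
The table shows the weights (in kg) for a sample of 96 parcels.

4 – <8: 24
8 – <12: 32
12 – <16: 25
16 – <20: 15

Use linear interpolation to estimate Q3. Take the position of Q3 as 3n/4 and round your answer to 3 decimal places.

Cumulative frequencies: 24, 56, 81, 96
n = 96; position = 3n/4 = 72.
This falls in the class 12 – <16: L = 12, F = 56, f = 25, h = 4.
Upper quartile ≈ 12 + ((72 − 56) / 25) × 4 = 14.5600

14.560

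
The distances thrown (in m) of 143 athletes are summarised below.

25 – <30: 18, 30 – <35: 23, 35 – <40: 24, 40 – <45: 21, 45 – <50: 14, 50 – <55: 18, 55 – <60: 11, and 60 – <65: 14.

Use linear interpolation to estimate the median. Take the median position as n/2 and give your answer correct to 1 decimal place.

Cumulative frequencies: 18, 41, 65, 86, 100, 118, 129, 143
n = 143; position = n/2 = 71.5.
This falls in the class 40 – <45: L = 40, F = 65, f = 21, h = 5.
Median ≈ 40 + ((71.5 − 65) / 21) × 5 = 41.5476

41.5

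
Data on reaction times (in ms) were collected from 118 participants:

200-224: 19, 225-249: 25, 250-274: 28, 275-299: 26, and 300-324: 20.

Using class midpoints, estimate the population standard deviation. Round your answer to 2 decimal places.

Midpoints: 212, 237, 262, 287, 312
n = 118, Σfm = 30991, mean = 262.6356
Σfm² = 8268667
Σf(m − x̄)² = Σfm² − (Σfm)²/n = 8268667 − 30991²/118 = 129327.3305
Population variance = 129327.3305 / 118 = 1095.9943
Standard deviation = √1095.9943 = 33.1058

33.11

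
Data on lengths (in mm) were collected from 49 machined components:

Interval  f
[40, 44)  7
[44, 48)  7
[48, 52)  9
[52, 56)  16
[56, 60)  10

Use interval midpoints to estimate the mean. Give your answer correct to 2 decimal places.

Midpoints: 42, 46, 50, 54, 58
Σfm = 7×42 + 7×46 + 9×50 + 16×54 + 10×58 = 2510
n = Σf = 49
Mean = 2510 / 49 = 51.2245

51.22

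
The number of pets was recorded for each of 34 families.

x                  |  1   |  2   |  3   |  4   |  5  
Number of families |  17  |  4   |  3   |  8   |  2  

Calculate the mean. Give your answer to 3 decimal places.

Values: 1, 2, 3, 4, 5
Σfx = 17×1 + 4×2 + 3×3 + 8×4 + 2×5 = 76
n = Σf = 34
Mean = 76 / 34 = 2.2353

2.235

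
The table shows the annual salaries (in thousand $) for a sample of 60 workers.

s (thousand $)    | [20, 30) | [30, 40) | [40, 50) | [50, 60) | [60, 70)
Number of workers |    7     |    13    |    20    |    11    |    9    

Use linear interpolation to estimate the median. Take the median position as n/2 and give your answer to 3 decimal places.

45.000

Cumulative frequencies: 7, 20, 40, 51, 60
n = 60; position = n/2 = 30.
This falls in the class [40, 50): L = 40, F = 20, f = 20, h = 10.
Median ≈ 40 + ((30 − 20) / 20) × 10 = 45.0000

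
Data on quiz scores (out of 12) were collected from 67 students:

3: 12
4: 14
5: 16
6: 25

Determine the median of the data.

5

Cumulative frequencies: 12, 26, 42, 67
n = 67, so the median is the value in position (n+1)/2 = 34.
Position 34 falls at value 5.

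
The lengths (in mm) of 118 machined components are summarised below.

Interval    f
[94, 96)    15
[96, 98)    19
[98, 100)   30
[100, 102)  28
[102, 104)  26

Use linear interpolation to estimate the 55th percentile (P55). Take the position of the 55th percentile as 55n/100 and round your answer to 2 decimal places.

100.06

Cumulative frequencies: 15, 34, 64, 92, 118
n = 118; position = 55n/100 = 64.9.
This falls in the class [100, 102): L = 100, F = 64, f = 28, h = 2.
55th percentile ≈ 100 + ((64.9 − 64) / 28) × 2 = 100.0643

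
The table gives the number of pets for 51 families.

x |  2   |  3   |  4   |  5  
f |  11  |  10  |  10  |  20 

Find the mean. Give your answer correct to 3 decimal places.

Values: 2, 3, 4, 5
Σfx = 11×2 + 10×3 + 10×4 + 20×5 = 192
n = Σf = 51
Mean = 192 / 51 = 3.7647

3.765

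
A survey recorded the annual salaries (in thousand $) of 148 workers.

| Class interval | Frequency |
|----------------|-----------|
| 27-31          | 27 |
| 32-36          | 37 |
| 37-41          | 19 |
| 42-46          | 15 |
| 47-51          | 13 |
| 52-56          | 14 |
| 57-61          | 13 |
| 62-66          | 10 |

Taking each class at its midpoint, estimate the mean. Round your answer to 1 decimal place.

Midpoints: 29, 34, 39, 44, 49, 54, 59, 64
Σfm = 27×29 + 37×34 + 19×39 + 15×44 + 13×49 + 14×54 + 13×59 + 10×64 = 6242
n = Σf = 148
Mean = 6242 / 148 = 42.1757

42.2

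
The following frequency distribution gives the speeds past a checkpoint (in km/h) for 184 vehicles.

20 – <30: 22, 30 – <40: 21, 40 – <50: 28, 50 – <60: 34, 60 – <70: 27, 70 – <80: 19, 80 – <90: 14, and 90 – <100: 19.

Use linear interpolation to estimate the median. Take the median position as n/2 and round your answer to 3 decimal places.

56.176

Cumulative frequencies: 22, 43, 71, 105, 132, 151, 165, 184
n = 184; position = n/2 = 92.
This falls in the class 50 – <60: L = 50, F = 71, f = 34, h = 10.
Median ≈ 50 + ((92 − 71) / 34) × 10 = 56.1765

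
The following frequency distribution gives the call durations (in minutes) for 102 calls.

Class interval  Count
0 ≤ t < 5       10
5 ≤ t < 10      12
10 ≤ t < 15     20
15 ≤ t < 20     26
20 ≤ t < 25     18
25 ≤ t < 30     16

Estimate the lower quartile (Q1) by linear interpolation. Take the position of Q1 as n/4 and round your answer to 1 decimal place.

Cumulative frequencies: 10, 22, 42, 68, 86, 102
n = 102; position = n/4 = 25.5.
This falls in the class 10 ≤ t < 15: L = 10, F = 22, f = 20, h = 5.
Lower quartile ≈ 10 + ((25.5 − 22) / 20) × 5 = 10.8750

10.9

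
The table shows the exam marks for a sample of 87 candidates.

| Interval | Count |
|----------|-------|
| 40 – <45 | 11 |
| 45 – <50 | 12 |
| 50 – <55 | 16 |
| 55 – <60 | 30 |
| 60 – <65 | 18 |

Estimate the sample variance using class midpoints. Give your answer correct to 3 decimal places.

Midpoints: 42.5, 47.5, 52.5, 57.5, 62.5
n = 87, Σfm = 4727.5, mean = 54.3391
Σfm² = 260543.75
Σf(m − x̄)² = Σfm² − (Σfm)²/n = 260543.75 − 4727.5²/87 = 3655.7471
Sample variance = 3655.7471 / 86 = 42.5087

42.509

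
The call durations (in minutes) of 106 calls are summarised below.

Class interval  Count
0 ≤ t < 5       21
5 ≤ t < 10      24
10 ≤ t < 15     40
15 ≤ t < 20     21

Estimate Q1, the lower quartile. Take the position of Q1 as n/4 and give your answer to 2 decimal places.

6.15

Cumulative frequencies: 21, 45, 85, 106
n = 106; position = n/4 = 26.5.
This falls in the class 5 ≤ t < 10: L = 5, F = 21, f = 24, h = 5.
Lower quartile ≈ 5 + ((26.5 − 21) / 24) × 5 = 6.1458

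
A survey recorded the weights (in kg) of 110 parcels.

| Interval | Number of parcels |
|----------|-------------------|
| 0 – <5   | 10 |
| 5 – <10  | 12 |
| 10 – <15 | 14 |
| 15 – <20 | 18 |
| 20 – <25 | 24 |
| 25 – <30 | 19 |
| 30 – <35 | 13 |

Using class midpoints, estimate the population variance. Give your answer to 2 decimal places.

81.61

Midpoints: 2.5, 7.5, 12.5, 17.5, 22.5, 27.5, 32.5
n = 110, Σfm = 2090, mean = 19.0000
Σfm² = 48687.5
Σf(m − x̄)² = Σfm² − (Σfm)²/n = 48687.5 − 2090²/110 = 8977.5000
Population variance = 8977.5000 / 110 = 81.6136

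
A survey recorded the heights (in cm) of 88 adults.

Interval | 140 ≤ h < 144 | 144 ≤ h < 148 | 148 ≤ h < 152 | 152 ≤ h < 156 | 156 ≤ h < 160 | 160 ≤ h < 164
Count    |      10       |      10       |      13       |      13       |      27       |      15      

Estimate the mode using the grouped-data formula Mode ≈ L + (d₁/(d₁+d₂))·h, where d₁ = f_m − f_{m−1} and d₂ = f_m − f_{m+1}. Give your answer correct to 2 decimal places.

158.15

Modal class: 156 ≤ h < 160 (highest frequency 27).
d₁ = 27 − 13 = 14, d₂ = 27 − 15 = 12
Mode ≈ 156 + (14/(14+12)) × 4 = 156 + 2.1538 = 158.1538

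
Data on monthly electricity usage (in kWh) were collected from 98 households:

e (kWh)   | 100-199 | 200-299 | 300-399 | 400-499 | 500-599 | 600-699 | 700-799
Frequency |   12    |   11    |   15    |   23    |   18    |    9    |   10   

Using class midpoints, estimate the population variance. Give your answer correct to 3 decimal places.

Midpoints: 149.5, 249.5, 349.5, 449.5, 549.5, 649.5, 749.5
n = 98, Σfm = 43351, mean = 442.3571
Σfm² = 22281624.5
Σf(m − x̄)² = Σfm² − (Σfm)²/n = 22281624.5 − 43351²/98 = 3105000.0000
Population variance = 3105000.0000 / 98 = 31683.6735

31683.673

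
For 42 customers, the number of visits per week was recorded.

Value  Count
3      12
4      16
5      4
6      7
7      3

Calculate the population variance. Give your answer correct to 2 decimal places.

1.56

Values: 3, 4, 5, 6, 7
n = 42, Σfx = 183, mean = 4.3571
Σfx² = 863
Σf(x − x̄)² = Σfx² − (Σfx)²/n = 863 − 183²/42 = 65.6429
Population variance = 65.6429 / 42 = 1.5629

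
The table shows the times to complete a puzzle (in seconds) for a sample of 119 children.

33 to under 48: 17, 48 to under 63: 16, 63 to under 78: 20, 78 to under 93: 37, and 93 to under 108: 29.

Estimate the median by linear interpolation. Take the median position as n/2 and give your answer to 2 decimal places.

80.64

Cumulative frequencies: 17, 33, 53, 90, 119
n = 119; position = n/2 = 59.5.
This falls in the class 78 to under 93: L = 78, F = 53, f = 37, h = 15.
Median ≈ 78 + ((59.5 − 53) / 37) × 15 = 80.6351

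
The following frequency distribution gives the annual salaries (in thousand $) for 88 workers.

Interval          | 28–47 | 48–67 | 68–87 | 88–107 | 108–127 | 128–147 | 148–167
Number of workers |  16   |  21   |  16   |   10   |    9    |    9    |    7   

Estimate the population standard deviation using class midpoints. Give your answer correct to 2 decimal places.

Midpoints: 37.5, 57.5, 77.5, 97.5, 117.5, 137.5, 157.5
n = 88, Σfm = 7420, mean = 84.3182
Σfm² = 751150
Σf(m − x̄)² = Σfm² − (Σfm)²/n = 751150 − 7420²/88 = 125509.0909
Population variance = 125509.0909 / 88 = 1426.2397
Standard deviation = √1426.2397 = 37.7656

37.77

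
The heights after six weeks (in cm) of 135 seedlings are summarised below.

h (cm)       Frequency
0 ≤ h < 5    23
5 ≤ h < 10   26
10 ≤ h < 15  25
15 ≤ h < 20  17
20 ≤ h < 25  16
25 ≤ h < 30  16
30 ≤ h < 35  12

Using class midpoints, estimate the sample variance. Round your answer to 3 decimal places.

Midpoints: 2.5, 7.5, 12.5, 17.5, 22.5, 27.5, 32.5
n = 135, Σfm = 2052.5, mean = 15.2037
Σfm² = 43593.75
Σf(m − x̄)² = Σfm² − (Σfm)²/n = 43593.75 − 2052.5²/135 = 12388.1481
Sample variance = 12388.1481 / 134 = 92.4489

92.449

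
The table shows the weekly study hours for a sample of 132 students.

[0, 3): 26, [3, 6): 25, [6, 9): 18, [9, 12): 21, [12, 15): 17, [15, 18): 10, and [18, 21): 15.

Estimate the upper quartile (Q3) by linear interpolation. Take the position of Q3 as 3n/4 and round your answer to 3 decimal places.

13.588

Cumulative frequencies: 26, 51, 69, 90, 107, 117, 132
n = 132; position = 3n/4 = 99.
This falls in the class [12, 15): L = 12, F = 90, f = 17, h = 3.
Upper quartile ≈ 12 + ((99 − 90) / 17) × 3 = 13.5882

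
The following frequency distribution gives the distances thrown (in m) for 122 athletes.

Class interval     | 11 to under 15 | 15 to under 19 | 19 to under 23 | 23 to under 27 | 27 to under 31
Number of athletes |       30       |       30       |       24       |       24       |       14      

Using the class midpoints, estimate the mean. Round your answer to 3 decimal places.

Midpoints: 13, 17, 21, 25, 29
Σfm = 30×13 + 30×17 + 24×21 + 24×25 + 14×29 = 2410
n = Σf = 122
Mean = 2410 / 122 = 19.7541

19.754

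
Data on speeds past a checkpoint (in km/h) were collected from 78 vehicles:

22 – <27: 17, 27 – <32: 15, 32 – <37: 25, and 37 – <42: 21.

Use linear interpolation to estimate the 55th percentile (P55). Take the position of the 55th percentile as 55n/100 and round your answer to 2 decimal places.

Cumulative frequencies: 17, 32, 57, 78
n = 78; position = 55n/100 = 42.9.
This falls in the class 32 – <37: L = 32, F = 32, f = 25, h = 5.
55th percentile ≈ 32 + ((42.9 − 32) / 25) × 5 = 34.1800

34.18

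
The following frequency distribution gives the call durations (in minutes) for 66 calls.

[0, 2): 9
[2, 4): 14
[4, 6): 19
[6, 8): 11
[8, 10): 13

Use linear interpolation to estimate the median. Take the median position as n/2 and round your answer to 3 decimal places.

Cumulative frequencies: 9, 23, 42, 53, 66
n = 66; position = n/2 = 33.
This falls in the class [4, 6): L = 4, F = 23, f = 19, h = 2.
Median ≈ 4 + ((33 − 23) / 19) × 2 = 5.0526

5.053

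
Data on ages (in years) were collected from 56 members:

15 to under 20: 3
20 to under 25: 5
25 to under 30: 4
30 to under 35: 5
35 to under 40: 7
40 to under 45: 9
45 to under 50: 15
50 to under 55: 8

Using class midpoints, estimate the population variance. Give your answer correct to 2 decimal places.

109.62

Midpoints: 17.5, 22.5, 27.5, 32.5, 37.5, 42.5, 47.5, 52.5
n = 56, Σfm = 2215, mean = 39.5536
Σfm² = 93750
Σf(m − x̄)² = Σfm² − (Σfm)²/n = 93750 − 2215²/56 = 6138.8393
Population variance = 6138.8393 / 56 = 109.6221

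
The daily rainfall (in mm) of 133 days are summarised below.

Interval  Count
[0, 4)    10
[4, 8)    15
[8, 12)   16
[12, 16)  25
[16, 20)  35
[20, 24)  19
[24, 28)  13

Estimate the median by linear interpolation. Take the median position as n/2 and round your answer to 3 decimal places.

Cumulative frequencies: 10, 25, 41, 66, 101, 120, 133
n = 133; position = n/2 = 66.5.
This falls in the class [16, 20): L = 16, F = 66, f = 35, h = 4.
Median ≈ 16 + ((66.5 − 66) / 35) × 4 = 16.0571

16.057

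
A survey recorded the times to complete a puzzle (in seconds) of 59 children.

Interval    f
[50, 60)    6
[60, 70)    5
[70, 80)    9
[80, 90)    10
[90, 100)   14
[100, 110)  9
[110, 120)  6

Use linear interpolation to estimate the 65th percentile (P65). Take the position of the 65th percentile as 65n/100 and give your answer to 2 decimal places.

Cumulative frequencies: 6, 11, 20, 30, 44, 53, 59
n = 59; position = 65n/100 = 38.35.
This falls in the class [90, 100): L = 90, F = 30, f = 14, h = 10.
65th percentile ≈ 90 + ((38.35 − 30) / 14) × 10 = 95.9643

95.96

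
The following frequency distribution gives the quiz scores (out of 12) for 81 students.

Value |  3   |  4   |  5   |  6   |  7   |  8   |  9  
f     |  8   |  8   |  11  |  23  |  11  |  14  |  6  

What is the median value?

6

Cumulative frequencies: 8, 16, 27, 50, 61, 75, 81
n = 81, so the median is the value in position (n+1)/2 = 41.
Position 41 falls at value 6.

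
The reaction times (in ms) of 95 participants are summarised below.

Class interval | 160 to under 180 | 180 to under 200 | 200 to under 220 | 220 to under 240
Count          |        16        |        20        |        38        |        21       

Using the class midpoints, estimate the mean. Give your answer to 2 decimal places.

Midpoints: 170, 190, 210, 230
Σfm = 16×170 + 20×190 + 38×210 + 21×230 = 19330
n = Σf = 95
Mean = 19330 / 95 = 203.4737

203.47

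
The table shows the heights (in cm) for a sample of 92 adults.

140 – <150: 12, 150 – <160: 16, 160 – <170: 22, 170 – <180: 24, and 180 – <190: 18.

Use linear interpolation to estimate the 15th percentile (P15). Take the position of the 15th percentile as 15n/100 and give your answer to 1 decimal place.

151.1

Cumulative frequencies: 12, 28, 50, 74, 92
n = 92; position = 15n/100 = 13.8.
This falls in the class 150 – <160: L = 150, F = 12, f = 16, h = 10.
15th percentile ≈ 150 + ((13.8 − 12) / 16) × 10 = 151.1250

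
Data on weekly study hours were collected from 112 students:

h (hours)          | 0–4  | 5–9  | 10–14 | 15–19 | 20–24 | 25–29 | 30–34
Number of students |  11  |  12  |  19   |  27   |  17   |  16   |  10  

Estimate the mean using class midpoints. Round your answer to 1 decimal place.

17.1

Midpoints: 2, 7, 12, 17, 22, 27, 32
Σfm = 11×2 + 12×7 + 19×12 + 27×17 + 17×22 + 16×27 + 10×32 = 1919
n = Σf = 112
Mean = 1919 / 112 = 17.1339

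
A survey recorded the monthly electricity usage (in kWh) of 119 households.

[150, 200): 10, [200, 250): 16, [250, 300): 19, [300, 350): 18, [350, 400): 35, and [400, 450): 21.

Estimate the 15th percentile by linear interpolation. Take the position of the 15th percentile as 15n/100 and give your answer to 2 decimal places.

Cumulative frequencies: 10, 26, 45, 63, 98, 119
n = 119; position = 15n/100 = 17.85.
This falls in the class [200, 250): L = 200, F = 10, f = 16, h = 50.
15th percentile ≈ 200 + ((17.85 − 10) / 16) × 50 = 224.5312

224.53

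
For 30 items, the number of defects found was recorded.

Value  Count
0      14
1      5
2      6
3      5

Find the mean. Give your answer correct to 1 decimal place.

Values: 0, 1, 2, 3
Σfx = 14×0 + 5×1 + 6×2 + 5×3 = 32
n = Σf = 30
Mean = 32 / 30 = 1.0667

1.1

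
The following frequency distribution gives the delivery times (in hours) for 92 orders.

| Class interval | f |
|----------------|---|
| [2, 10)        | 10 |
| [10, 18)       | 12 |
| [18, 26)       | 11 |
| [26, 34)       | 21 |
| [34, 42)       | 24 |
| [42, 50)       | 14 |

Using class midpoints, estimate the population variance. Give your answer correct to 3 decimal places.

Midpoints: 6, 14, 22, 30, 38, 46
n = 92, Σfm = 2656, mean = 28.8696
Σfm² = 91216
Σf(m − x̄)² = Σfm² − (Σfm)²/n = 91216 − 2656²/92 = 14538.4348
Population variance = 14538.4348 / 92 = 158.0265

158.026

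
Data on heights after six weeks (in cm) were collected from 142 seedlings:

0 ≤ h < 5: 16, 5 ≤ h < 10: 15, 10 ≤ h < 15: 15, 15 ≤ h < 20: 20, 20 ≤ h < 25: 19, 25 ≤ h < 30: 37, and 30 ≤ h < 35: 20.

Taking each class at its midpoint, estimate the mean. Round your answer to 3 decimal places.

Midpoints: 2.5, 7.5, 12.5, 17.5, 22.5, 27.5, 32.5
Σfm = 16×2.5 + 15×7.5 + 15×12.5 + 20×17.5 + 19×22.5 + 37×27.5 + 20×32.5 = 2785
n = Σf = 142
Mean = 2785 / 142 = 19.6127

19.613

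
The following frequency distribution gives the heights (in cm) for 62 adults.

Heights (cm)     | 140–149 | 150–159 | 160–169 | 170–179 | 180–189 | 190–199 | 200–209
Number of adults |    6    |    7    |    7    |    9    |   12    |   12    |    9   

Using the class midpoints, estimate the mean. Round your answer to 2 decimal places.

Midpoints: 144.5, 154.5, 164.5, 174.5, 184.5, 194.5, 204.5
Σfm = 6×144.5 + 7×154.5 + 7×164.5 + 9×174.5 + 12×184.5 + 12×194.5 + 9×204.5 = 11059
n = Σf = 62
Mean = 11059 / 62 = 178.3710

178.37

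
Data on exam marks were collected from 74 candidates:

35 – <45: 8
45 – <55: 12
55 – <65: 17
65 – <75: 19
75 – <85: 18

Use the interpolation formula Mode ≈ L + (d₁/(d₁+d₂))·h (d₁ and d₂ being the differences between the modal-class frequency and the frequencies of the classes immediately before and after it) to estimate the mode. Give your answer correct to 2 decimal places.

Modal class: 65 – <75 (highest frequency 19).
d₁ = 19 − 17 = 2, d₂ = 19 − 18 = 1
Mode ≈ 65 + (2/(2+1)) × 10 = 65 + 6.6667 = 71.6667

71.67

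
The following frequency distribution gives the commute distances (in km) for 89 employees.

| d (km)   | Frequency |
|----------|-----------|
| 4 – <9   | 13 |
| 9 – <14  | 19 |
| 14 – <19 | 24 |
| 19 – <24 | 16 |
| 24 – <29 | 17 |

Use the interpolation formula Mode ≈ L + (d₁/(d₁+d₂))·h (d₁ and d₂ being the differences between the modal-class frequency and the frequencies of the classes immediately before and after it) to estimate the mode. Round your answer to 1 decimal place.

Modal class: 14 – <19 (highest frequency 24).
d₁ = 24 − 19 = 5, d₂ = 24 − 16 = 8
Mode ≈ 14 + (5/(5+8)) × 5 = 14 + 1.9231 = 15.9231

15.9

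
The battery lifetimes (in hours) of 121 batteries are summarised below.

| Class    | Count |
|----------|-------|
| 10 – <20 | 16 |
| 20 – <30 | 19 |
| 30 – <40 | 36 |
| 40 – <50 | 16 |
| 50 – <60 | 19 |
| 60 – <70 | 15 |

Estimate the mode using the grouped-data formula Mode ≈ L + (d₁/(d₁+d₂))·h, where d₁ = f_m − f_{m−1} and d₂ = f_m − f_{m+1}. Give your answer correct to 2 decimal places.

Modal class: 30 – <40 (highest frequency 36).
d₁ = 36 − 19 = 17, d₂ = 36 − 16 = 20
Mode ≈ 30 + (17/(17+20)) × 10 = 30 + 4.5946 = 34.5946

34.59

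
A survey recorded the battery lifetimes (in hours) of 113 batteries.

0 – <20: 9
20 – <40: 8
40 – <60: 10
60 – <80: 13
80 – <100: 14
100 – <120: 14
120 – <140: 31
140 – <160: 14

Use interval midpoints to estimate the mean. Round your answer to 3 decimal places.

94.425

Midpoints: 10, 30, 50, 70, 90, 110, 130, 150
Σfm = 9×10 + 8×30 + 10×50 + 13×70 + 14×90 + 14×110 + 31×130 + 14×150 = 10670
n = Σf = 113
Mean = 10670 / 113 = 94.4248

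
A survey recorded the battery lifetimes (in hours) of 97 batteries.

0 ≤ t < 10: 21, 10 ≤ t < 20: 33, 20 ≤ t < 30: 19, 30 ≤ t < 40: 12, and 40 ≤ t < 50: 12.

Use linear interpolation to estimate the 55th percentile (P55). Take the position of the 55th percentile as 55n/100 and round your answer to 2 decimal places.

19.80

Cumulative frequencies: 21, 54, 73, 85, 97
n = 97; position = 55n/100 = 53.35.
This falls in the class 10 ≤ t < 20: L = 10, F = 21, f = 33, h = 10.
55th percentile ≈ 10 + ((53.35 − 21) / 33) × 10 = 19.8030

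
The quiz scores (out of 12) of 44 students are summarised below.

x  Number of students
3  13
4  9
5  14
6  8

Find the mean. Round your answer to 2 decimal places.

Values: 3, 4, 5, 6
Σfx = 13×3 + 9×4 + 14×5 + 8×6 = 193
n = Σf = 44
Mean = 193 / 44 = 4.3864

4.39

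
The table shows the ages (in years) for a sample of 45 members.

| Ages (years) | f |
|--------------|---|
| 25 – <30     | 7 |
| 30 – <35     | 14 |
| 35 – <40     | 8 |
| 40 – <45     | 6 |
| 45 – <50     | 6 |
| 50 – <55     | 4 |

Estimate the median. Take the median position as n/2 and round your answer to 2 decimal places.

35.94

Cumulative frequencies: 7, 21, 29, 35, 41, 45
n = 45; position = n/2 = 22.5.
This falls in the class 35 – <40: L = 35, F = 21, f = 8, h = 5.
Median ≈ 35 + ((22.5 − 21) / 8) × 5 = 35.9375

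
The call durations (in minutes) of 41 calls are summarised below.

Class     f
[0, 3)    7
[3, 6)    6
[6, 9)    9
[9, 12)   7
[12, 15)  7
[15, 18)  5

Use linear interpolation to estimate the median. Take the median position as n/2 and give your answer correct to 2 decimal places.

Cumulative frequencies: 7, 13, 22, 29, 36, 41
n = 41; position = n/2 = 20.5.
This falls in the class [6, 9): L = 6, F = 13, f = 9, h = 3.
Median ≈ 6 + ((20.5 − 13) / 9) × 3 = 8.5000

8.50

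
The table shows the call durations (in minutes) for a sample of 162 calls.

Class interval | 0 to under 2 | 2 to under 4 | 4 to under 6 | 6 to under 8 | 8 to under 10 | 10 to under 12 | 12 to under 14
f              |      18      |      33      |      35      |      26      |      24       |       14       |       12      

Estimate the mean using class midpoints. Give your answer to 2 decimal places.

Midpoints: 1, 3, 5, 7, 9, 11, 13
Σfm = 18×1 + 33×3 + 35×5 + 26×7 + 24×9 + 14×11 + 12×13 = 1000
n = Σf = 162
Mean = 1000 / 162 = 6.1728

6.17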